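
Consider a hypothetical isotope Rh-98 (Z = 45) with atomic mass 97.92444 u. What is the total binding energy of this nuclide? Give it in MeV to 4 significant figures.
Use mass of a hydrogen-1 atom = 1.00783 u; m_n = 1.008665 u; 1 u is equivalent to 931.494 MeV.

826.4 MeV

The nucleus contains 45 protons and 98 − 45 = 53 neutrons.
Σm = 45·m(¹H) + 53·m_n = 45.35235 + 53.459245 = 98.811595 u
The mass defect is 98.811595 − 97.92444 = 0.887155 u.
E_B = 0.887155 × 931.494 = 826.380 MeV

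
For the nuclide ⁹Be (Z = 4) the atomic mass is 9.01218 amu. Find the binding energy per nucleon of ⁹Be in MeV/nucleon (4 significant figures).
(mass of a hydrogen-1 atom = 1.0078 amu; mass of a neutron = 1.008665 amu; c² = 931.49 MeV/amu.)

6.453 MeV/nucleon

Mass of separated nucleons = 4(1.0078) + 5(1.008665) = 4.0312 + 5.043325 = 9.074525 amu
The mass defect is 9.074525 − 9.01218 = 0.062345 amu.
E_B = 0.062345 × 931.49 = 58.0737 MeV
Dividing by A = 9 gives 6.453 MeV per nucleon.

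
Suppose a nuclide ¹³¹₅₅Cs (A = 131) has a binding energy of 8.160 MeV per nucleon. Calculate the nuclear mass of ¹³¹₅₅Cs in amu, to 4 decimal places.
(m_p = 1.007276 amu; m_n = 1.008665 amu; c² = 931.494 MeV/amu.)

Total binding energy = 131 × 8.160 = 1068.960 MeV
Mass defect = 1068.960 MeV / (931.494 MeV/amu) = 1.147576 amu
Constituent mass = 55(1.007276) + 76(1.008665) = 132.058720 amu
Nuclear mass = 132.058720 − 1.147576 = 130.911144 amu ≈ 130.9111 amu (to 4 decimal places)

130.9111 amu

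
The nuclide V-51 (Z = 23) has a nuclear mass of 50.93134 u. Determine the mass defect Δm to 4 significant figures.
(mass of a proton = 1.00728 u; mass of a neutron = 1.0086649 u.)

0.4787 u

Σm = 23·m_p + 28·m_n = 23.16744 + 28.2426172 = 51.4100572 u
The mass defect is 51.4100572 − 50.93134 = 0.4787172 u.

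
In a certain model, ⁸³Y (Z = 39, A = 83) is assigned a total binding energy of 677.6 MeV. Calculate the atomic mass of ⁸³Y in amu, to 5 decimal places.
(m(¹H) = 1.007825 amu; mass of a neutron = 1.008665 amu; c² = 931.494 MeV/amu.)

82.95900 amu

Mass defect = 677.6 MeV / (931.494 MeV/amu) = 0.7274336 amu
Constituent mass = 39(1.007825) + 44(1.008665) = 83.686435 amu
Atomic mass = 83.686435 − 0.7274336 = 82.9590014 amu ≈ 82.95900 amu (to 5 decimal places)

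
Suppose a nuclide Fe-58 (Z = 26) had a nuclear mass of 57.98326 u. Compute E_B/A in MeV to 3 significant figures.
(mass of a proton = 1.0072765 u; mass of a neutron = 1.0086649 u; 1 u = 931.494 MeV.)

7.76 MeV/nucleon

Total constituent mass: 26 × 1.0072765 + 32 × 1.0086649 = 58.4664658 u
Δm = 58.4664658 − 57.98326 = 0.4832058 u
E_B = 0.4832058 × 931.494 = 450.103 MeV
BE/A = 450.103 MeV / 58 = 7.760 MeV/nucleon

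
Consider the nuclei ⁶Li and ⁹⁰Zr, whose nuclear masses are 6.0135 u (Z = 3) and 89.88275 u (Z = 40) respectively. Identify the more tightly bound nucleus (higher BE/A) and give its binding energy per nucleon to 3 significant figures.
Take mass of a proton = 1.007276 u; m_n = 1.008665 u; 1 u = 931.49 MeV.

⁹⁰Zr; 8.71 MeV/nucleon

⁶Li: Σm = 3(1.007276) + 3(1.008665) = 6.047823 u; Δm = 0.034323 u; E_B = 31.972 MeV; E_B/A = 5.329 MeV
⁹⁰Zr: Σm = 40(1.007276) + 50(1.008665) = 90.724290 u; Δm = 0.841540 u; E_B = 783.89 MeV; E_B/A = 8.710 MeV
⁹⁰Zr has the higher binding energy per nucleon, so it is the more tightly bound nucleus.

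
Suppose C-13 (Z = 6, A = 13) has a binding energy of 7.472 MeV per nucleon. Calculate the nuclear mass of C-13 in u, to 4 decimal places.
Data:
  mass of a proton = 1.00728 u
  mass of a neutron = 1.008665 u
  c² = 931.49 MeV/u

Total binding energy = 13 × 7.472 = 97.136 MeV
Mass defect = 97.136 MeV / (931.49 MeV/u) = 0.104280 u
Constituent mass = 6(1.00728) + 7(1.008665) = 13.104335 u
Nuclear mass = 13.104335 − 0.104280 = 13.000055 u ≈ 13.0001 u (to 4 decimal places)

13.0001 u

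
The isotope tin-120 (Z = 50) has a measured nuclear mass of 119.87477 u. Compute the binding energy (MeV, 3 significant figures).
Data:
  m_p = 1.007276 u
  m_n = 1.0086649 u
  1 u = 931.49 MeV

1020 MeV

Mass of separated nucleons = 50(1.007276) + 70(1.0086649) = 50.363800 + 70.6065430 = 120.9703430 u
The mass defect is 120.9703430 − 119.87477 = 1.0955730 u.
Converting to energy: 1.0955730 u × 931.49 MeV/u = 1020.52 MeV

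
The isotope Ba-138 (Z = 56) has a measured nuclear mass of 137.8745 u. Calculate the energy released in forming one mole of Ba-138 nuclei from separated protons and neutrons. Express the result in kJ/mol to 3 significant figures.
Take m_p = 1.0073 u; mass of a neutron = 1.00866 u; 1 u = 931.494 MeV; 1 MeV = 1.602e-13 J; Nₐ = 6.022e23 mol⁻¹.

1.12e+11 kJ/mol

Mass of separated nucleons = 56(1.0073) + 82(1.00866) = 56.4088 + 82.71012 = 139.11892 u
The mass defect is 139.11892 − 137.8745 = 1.24442 u.
Converting to energy: 1.24442 u × 931.494 MeV/u = 1159.17 MeV
Per nucleus in joules: 1159.17 MeV × 1.602e-13 J/MeV = 1.8570e-10 J
Per mole: 1.8570e-10 J × 6.022e23 mol⁻¹ = 1.1183e+14 J/mol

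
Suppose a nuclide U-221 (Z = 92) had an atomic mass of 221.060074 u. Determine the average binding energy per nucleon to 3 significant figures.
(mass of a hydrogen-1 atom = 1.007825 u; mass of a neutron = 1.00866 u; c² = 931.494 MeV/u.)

7.49 MeV/nucleon

The nucleus contains 92 protons and 221 − 92 = 129 neutrons.
Total constituent mass: 92 × 1.007825 + 129 × 1.00866 = 222.837040 u
Mass defect Δm = 222.837040 − 221.060074 = 1.776966 u
Converting to energy: 1.776966 u × 931.494 MeV/u = 1655.23 MeV
Dividing by A = 221 gives 7.490 MeV per nucleon.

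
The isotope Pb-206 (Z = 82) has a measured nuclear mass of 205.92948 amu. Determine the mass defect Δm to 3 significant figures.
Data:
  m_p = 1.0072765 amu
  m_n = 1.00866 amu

1.74 amu

The nucleus contains 82 protons and 206 − 82 = 124 neutrons.
Mass of separated nucleons = 82(1.0072765) + 124(1.00866) = 82.5966730 + 125.07384 = 207.6705130 amu
Mass defect Δm = 207.6705130 − 205.92948 = 1.7410330 amu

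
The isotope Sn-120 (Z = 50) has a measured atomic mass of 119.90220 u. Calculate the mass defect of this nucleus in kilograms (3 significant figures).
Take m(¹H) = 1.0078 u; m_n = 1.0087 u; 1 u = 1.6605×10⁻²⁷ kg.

The nucleus contains 50 protons and 120 − 50 = 70 neutrons.
Mass of separated nucleons = 50(1.0078) + 70(1.0087) = 50.3900 + 70.6090 = 120.9990 u
The mass defect is 120.9990 − 119.90220 = 1.09680 u.
In SI units: 1.09680 u × 1.6605×10⁻²⁷ kg/u = 1.8212e-27 kg

1.82e-27 kg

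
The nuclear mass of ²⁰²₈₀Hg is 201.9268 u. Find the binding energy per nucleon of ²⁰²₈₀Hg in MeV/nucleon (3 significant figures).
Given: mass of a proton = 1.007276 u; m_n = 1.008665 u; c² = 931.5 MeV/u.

Total constituent mass: 80 × 1.007276 + 122 × 1.008665 = 203.639210 u
Δm = 203.639210 − 201.9268 = 1.712410 u
Binding energy = Δm·c² = 1.712410 × 931.5 MeV/u = 1595.11 MeV
Dividing by A = 202 gives 7.897 MeV per nucleon.

7.90 MeV/nucleon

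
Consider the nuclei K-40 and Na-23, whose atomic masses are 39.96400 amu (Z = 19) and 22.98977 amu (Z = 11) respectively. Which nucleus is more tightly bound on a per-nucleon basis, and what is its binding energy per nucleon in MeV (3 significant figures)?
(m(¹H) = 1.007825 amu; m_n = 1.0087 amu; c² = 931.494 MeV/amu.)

K-40: Σm = 19(1.007825) + 21(1.0087) = 40.331375 amu; Δm = 0.367375 amu; E_B = 342.21 MeV; E_B/A = 8.555 MeV
Na-23: Σm = 11(1.007825) + 12(1.0087) = 23.190475 amu; Δm = 0.200705 amu; E_B = 186.96 MeV; E_B/A = 8.129 MeV
K-40 has the higher binding energy per nucleon, so it is the more tightly bound nucleus.

K-40; 8.56 MeV/nucleon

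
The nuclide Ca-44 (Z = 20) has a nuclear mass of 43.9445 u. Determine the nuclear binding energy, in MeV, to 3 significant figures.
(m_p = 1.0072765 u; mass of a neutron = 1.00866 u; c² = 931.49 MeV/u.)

With 20 protons and 24 neutrons (A = 44):
Σm = 20·m_p + 24·m_n = 20.1455300 + 24.20784 = 44.3533700 u
Δm = 44.3533700 − 43.9445 = 0.4088700 u
E_B = 0.4088700 × 931.49 = 380.858 MeV

381 MeV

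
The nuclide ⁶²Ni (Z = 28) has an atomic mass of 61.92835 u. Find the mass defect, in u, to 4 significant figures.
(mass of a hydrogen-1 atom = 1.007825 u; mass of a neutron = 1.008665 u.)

0.5854 u

Total constituent mass: 28 × 1.007825 + 34 × 1.008665 = 62.513710 u
Δm = 62.513710 − 61.92835 = 0.585360 u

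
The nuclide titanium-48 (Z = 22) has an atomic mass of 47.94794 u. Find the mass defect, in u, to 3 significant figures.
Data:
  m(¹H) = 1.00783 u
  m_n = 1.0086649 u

Z = 22, so N = A − Z = 48 − 22 = 26.
Σm = 22·m(¹H) + 26·m_n = 22.17226 + 26.2252874 = 48.3975474 u
Δm = 48.3975474 − 47.94794 = 0.4496074 u

0.450 u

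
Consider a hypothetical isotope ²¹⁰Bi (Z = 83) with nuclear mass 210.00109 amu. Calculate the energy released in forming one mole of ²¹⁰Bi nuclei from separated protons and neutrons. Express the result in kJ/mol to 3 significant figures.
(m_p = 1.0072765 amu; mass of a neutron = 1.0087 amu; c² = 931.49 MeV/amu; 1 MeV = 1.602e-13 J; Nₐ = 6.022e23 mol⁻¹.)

Mass of separated nucleons = 83(1.0072765) + 127(1.0087) = 83.6039495 + 128.1049 = 211.7088495 amu
The mass defect is 211.7088495 − 210.00109 = 1.7077595 amu.
Binding energy = Δm·c² = 1.7077595 × 931.49 MeV/amu = 1590.76 MeV
Per nucleus in joules: 1590.76 MeV × 1.602e-13 J/MeV = 2.5484e-10 J
Per mole: 2.5484e-10 J × 6.022e23 mol⁻¹ = 1.5346e+14 J/mol

1.53e+11 kJ/mol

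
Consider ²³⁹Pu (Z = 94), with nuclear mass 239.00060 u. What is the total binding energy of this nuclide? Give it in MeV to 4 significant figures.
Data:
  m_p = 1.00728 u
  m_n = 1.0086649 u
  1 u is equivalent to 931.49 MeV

Σm = 94·m_p + 145·m_n = 94.68432 + 146.2564105 = 240.9407305 u
Δm = 240.9407305 − 239.00060 = 1.9401305 u
Converting to energy: 1.9401305 u × 931.49 MeV/u = 1807.21 MeV

1807 MeV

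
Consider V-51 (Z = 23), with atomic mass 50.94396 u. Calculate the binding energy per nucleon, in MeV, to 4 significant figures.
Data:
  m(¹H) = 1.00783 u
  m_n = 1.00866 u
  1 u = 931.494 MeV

The nucleus contains 23 protons and 51 − 23 = 28 neutrons.
Σm = 23·m(¹H) + 28·m_n = 23.18009 + 28.24248 = 51.42257 u
The mass defect is 51.42257 − 50.94396 = 0.47861 u.
Binding energy = Δm·c² = 0.47861 × 931.494 MeV/u = 445.822 MeV
Per nucleon: 445.822 / 51 = 8.742 MeV

8.742 MeV/nucleon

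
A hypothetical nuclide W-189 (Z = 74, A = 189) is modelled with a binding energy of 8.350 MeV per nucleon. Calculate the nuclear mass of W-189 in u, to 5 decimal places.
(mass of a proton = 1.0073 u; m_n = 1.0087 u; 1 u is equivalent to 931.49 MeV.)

Total binding energy = 189 × 8.350 = 1578.150 MeV
Mass defect = 1578.150 MeV / (931.49 MeV/u) = 1.6942211 u
Constituent mass = 74(1.0073) + 115(1.0087) = 190.5407 u
Nuclear mass = 190.5407 − 1.6942211 = 188.8464789 u ≈ 188.84648 u (to 5 decimal places)

188.84648 u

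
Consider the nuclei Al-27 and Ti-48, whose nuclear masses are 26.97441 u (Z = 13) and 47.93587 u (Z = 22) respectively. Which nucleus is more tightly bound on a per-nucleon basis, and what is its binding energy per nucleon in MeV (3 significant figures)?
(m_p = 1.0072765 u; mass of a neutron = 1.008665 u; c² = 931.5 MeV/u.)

Ti-48; 8.72 MeV/nucleon

Al-27: Σm = 13(1.0072765) + 14(1.008665) = 27.2159045 u; Δm = 0.2414945 u; E_B = 224.952 MeV; E_B/A = 8.332 MeV
Ti-48: Σm = 22(1.0072765) + 26(1.008665) = 48.3853730 u; Δm = 0.4495030 u; E_B = 418.71 MeV; E_B/A = 8.723 MeV
Ti-48 has the higher binding energy per nucleon, so it is the more tightly bound nucleus.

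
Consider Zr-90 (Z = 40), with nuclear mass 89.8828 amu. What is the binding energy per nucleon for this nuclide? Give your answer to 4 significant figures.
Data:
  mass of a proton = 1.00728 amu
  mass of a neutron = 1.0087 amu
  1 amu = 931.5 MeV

Total constituent mass: 40 × 1.00728 + 50 × 1.0087 = 90.72620 amu
The mass defect is 90.72620 − 89.8828 = 0.84340 amu.
Converting to energy: 0.84340 amu × 931.5 MeV/amu = 785.627 MeV
Dividing by A = 90 gives 8.729 MeV per nucleon.

8.729 MeV/nucleon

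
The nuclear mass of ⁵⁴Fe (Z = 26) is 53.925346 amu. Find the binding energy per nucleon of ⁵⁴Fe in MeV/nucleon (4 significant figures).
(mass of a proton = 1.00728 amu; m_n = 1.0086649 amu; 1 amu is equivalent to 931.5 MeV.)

The nucleus contains 26 protons and 54 − 26 = 28 neutrons.
Σm = 26·m_p + 28·m_n = 26.18928 + 28.2426172 = 54.4318972 amu
Mass defect Δm = 54.4318972 − 53.925346 = 0.5065512 amu
E_B = 0.5065512 × 931.5 = 471.852 MeV
Per nucleon: 471.852 / 54 = 8.738 MeV

8.738 MeV/nucleon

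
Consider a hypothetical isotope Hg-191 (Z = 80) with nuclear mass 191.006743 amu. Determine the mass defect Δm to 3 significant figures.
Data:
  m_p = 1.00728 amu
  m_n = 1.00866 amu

1.54 amu

Z = 80, so N = A − Z = 191 − 80 = 111.
Mass of separated nucleons = 80(1.00728) + 111(1.00866) = 80.58240 + 111.96126 = 192.54366 amu
Mass defect Δm = 192.54366 − 191.006743 = 1.536917 amu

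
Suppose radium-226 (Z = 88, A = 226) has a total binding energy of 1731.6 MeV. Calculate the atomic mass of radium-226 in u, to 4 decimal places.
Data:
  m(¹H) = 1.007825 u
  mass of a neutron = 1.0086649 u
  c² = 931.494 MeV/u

226.0254 u

Mass defect = 1731.6 MeV / (931.494 MeV/u) = 1.858949 u
Constituent mass = 88(1.007825) + 138(1.0086649) = 227.8843562 u
Atomic mass = 227.8843562 − 1.858949 = 226.0254072 u ≈ 226.0254 u (to 4 decimal places)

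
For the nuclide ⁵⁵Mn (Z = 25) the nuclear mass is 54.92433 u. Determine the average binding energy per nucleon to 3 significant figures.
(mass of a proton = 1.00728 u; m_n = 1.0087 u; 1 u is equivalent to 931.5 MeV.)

With 25 protons and 30 neutrons (A = 55):
Mass of separated nucleons = 25(1.00728) + 30(1.0087) = 25.18200 + 30.2610 = 55.44300 u
Δm = 55.44300 − 54.92433 = 0.51867 u
E_B = 0.51867 × 931.5 = 483.141 MeV
Dividing by A = 55 gives 8.784 MeV per nucleon.

8.78 MeV/nucleon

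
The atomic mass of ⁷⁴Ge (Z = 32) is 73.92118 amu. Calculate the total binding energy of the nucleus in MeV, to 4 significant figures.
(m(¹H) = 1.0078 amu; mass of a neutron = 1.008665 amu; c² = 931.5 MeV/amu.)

Σm = 32·m(¹H) + 42·m_n = 32.2496 + 42.363930 = 74.613530 amu
The mass defect is 74.613530 − 73.92118 = 0.692350 amu.
Converting to energy: 0.692350 amu × 931.5 MeV/amu = 644.924 MeV

644.9 MeV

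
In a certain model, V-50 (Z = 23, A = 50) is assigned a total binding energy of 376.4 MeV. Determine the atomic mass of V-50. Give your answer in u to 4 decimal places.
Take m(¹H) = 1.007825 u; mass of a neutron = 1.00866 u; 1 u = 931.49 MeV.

50.0097 u

Mass defect = 376.4 MeV / (931.49 MeV/u) = 0.404084 u
Constituent mass = 23(1.007825) + 27(1.00866) = 50.413795 u
Atomic mass = 50.413795 − 0.404084 = 50.009711 u ≈ 50.0097 u (to 4 decimal places)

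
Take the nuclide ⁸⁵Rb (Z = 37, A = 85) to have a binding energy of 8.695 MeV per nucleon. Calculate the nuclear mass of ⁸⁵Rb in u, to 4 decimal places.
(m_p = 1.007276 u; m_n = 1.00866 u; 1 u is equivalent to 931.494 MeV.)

84.8915 u

Total binding energy = 85 × 8.695 = 739.075 MeV
Mass defect = 739.075 MeV / (931.494 MeV/u) = 0.793430 u
Constituent mass = 37(1.007276) + 48(1.00866) = 85.684892 u
Nuclear mass = 85.684892 − 0.793430 = 84.891462 u ≈ 84.8915 u (to 4 decimal places)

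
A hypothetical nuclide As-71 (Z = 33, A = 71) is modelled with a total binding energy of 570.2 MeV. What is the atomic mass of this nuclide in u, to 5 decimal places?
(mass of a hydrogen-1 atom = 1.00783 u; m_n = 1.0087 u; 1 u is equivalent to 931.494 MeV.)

Mass defect = 570.2 MeV / (931.494 MeV/u) = 0.6121349 u
Constituent mass = 33(1.00783) + 38(1.0087) = 71.58899 u
Atomic mass = 71.58899 − 0.6121349 = 70.9768551 u ≈ 70.97686 u (to 5 decimal places)

70.97686 u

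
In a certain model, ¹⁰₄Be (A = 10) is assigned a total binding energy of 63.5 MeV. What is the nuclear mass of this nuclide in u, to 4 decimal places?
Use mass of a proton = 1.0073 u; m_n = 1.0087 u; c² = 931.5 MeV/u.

10.0132 u

Mass defect = 63.5 MeV / (931.5 MeV/u) = 0.068170 u
Constituent mass = 4(1.0073) + 6(1.0087) = 10.0814 u
Nuclear mass = 10.0814 − 0.068170 = 10.013230 u ≈ 10.0132 u (to 4 decimal places)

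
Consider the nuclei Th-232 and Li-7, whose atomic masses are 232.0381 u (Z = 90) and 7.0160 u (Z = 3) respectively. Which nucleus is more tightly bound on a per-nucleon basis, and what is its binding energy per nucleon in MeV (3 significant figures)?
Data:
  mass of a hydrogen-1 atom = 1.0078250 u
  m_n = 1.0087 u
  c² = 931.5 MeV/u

Th-232: Σm = 90(1.0078250) + 142(1.0087) = 233.9396500 u; Δm = 1.9015500 u; E_B = 1771.3 MeV; E_B/A = 7.6349 MeV
Li-7: Σm = 3(1.0078250) + 4(1.0087) = 7.0582750 u; Δm = 0.0422750 u; E_B = 39.379 MeV; E_B/A = 5.626 MeV
Th-232 has the higher binding energy per nucleon, so it is the more tightly bound nucleus.

Th-232; 7.63 MeV/nucleon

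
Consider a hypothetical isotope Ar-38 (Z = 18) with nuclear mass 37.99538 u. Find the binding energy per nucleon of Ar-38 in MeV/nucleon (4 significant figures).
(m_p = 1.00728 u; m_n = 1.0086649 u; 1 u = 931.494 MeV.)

Z = 18, so N = A − Z = 38 − 18 = 20.
Mass of separated nucleons = 18(1.00728) + 20(1.0086649) = 18.13104 + 20.1732980 = 38.3043380 u
Δm = 38.3043380 − 37.99538 = 0.3089580 u
Converting to energy: 0.3089580 u × 931.494 MeV/u = 287.7925 MeV
Dividing by A = 38 gives 7.573 MeV per nucleon.

7.573 MeV/nucleon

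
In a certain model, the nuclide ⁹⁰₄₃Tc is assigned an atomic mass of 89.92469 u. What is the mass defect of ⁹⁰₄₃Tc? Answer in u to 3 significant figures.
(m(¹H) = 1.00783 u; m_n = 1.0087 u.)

Z = 43, so N = A − Z = 90 − 43 = 47.
Total constituent mass: 43 × 1.00783 + 47 × 1.0087 = 90.74559 u
Δm = 90.74559 − 89.92469 = 0.82090 u

0.821 u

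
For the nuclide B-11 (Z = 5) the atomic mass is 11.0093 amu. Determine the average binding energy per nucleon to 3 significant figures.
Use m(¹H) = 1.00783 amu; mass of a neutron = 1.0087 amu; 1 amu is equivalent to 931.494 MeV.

6.95 MeV/nucleon

Mass of separated nucleons = 5(1.00783) + 6(1.0087) = 5.03915 + 6.0522 = 11.09135 amu
The mass defect is 11.09135 − 11.0093 = 0.08205 amu.
Binding energy = Δm·c² = 0.08205 × 931.494 MeV/amu = 76.4291 MeV
Dividing by A = 11 gives 6.948 MeV per nucleon.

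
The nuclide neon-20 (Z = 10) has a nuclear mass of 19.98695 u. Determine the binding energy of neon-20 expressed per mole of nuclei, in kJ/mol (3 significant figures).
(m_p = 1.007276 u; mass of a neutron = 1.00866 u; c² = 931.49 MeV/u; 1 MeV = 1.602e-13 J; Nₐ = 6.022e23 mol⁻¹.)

1.55e+10 kJ/mol

With 10 protons and 10 neutrons (A = 20):
Mass of separated nucleons = 10(1.007276) + 10(1.00866) = 10.072760 + 10.08660 = 20.159360 u
Δm = 20.159360 − 19.98695 = 0.172410 u
Converting to energy: 0.172410 u × 931.49 MeV/u = 160.598 MeV
Per nucleus in joules: 160.598 MeV × 1.602e-13 J/MeV = 2.5728e-11 J
Per mole: 2.5728e-11 J × 6.022e23 mol⁻¹ = 1.5493e+13 J/mol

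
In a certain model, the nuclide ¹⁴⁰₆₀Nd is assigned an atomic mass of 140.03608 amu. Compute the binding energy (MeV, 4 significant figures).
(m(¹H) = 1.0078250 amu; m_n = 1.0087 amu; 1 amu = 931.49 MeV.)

1052 MeV

With 60 protons and 80 neutrons (A = 140):
Total constituent mass: 60 × 1.0078250 + 80 × 1.0087 = 141.1655000 amu
The mass defect is 141.1655000 − 140.03608 = 1.1294200 amu.
E_B = 1.1294200 × 931.49 = 1052.04 MeV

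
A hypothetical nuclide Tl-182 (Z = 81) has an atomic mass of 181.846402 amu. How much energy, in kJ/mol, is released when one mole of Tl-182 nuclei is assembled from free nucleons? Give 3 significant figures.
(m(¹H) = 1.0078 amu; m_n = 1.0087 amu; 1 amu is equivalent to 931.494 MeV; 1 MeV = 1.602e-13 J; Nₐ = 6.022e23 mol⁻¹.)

Total constituent mass: 81 × 1.0078 + 101 × 1.0087 = 183.5105 amu
Mass defect Δm = 183.5105 − 181.846402 = 1.664098 amu
E_B = 1.664098 × 931.494 = 1550.10 MeV
Per nucleus in joules: 1550.10 MeV × 1.602e-13 J/MeV = 2.4833e-10 J
Per mole: 2.4833e-10 J × 6.022e23 mol⁻¹ = 1.4954e+14 J/mol

1.50e+11 kJ/mol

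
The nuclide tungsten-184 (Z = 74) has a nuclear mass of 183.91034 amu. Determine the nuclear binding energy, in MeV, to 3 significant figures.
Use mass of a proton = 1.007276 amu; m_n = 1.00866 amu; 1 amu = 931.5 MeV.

1470 MeV

The nucleus contains 74 protons and 184 − 74 = 110 neutrons.
Σm = 74·m_p + 110·m_n = 74.538424 + 110.95260 = 185.491024 amu
Δm = 185.491024 − 183.91034 = 1.580684 amu
E_B = 1.580684 × 931.5 = 1472.41 MeV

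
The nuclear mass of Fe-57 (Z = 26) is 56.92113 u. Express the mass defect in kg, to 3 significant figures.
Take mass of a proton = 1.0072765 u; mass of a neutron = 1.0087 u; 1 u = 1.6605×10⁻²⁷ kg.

Z = 26, so N = A − Z = 57 − 26 = 31.
Mass of separated nucleons = 26(1.0072765) + 31(1.0087) = 26.1891890 + 31.2697 = 57.4588890 u
Δm = 57.4588890 − 56.92113 = 0.5377590 u
In SI units: 0.5377590 u × 1.6605×10⁻²⁷ kg/u = 8.9295e-28 kg

8.93e-28 kg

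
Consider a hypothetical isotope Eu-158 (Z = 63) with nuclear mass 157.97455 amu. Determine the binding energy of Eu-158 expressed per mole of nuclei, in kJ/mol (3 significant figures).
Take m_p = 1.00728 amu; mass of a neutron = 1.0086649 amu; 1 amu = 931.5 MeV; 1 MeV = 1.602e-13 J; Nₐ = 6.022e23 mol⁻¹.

1.17e+11 kJ/mol

The nucleus contains 63 protons and 158 − 63 = 95 neutrons.
Mass of separated nucleons = 63(1.00728) + 95(1.0086649) = 63.45864 + 95.8231655 = 159.2818055 amu
Mass defect Δm = 159.2818055 − 157.97455 = 1.3072555 amu
Converting to energy: 1.3072555 amu × 931.5 MeV/amu = 1217.71 MeV
Per nucleus in joules: 1217.71 MeV × 1.602e-13 J/MeV = 1.9508e-10 J
Per mole: 1.9508e-10 J × 6.022e23 mol⁻¹ = 1.1748e+14 J/mol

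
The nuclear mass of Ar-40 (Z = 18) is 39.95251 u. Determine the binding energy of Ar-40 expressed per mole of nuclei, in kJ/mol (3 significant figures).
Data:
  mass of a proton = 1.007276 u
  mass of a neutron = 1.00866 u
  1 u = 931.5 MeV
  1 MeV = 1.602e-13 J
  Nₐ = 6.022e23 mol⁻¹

3.32e+10 kJ/mol

With 18 protons and 22 neutrons (A = 40):
Total constituent mass: 18 × 1.007276 + 22 × 1.00866 = 40.321488 u
Mass defect Δm = 40.321488 − 39.95251 = 0.368978 u
Binding energy = Δm·c² = 0.368978 × 931.5 MeV/u = 343.703 MeV
Per nucleus in joules: 343.703 MeV × 1.602e-13 J/MeV = 5.5061e-11 J
Per mole: 5.5061e-11 J × 6.022e23 mol⁻¹ = 3.3158e+13 J/mol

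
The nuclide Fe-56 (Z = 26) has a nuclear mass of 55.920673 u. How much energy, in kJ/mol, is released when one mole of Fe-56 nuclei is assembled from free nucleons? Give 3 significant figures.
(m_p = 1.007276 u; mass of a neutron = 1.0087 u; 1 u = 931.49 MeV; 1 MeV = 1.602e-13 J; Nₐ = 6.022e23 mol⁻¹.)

With 26 protons and 30 neutrons (A = 56):
Total constituent mass: 26 × 1.007276 + 30 × 1.0087 = 56.450176 u
Δm = 56.450176 − 55.920673 = 0.529503 u
Binding energy = Δm·c² = 0.529503 × 931.49 MeV/u = 493.227 MeV
Per nucleus in joules: 493.227 MeV × 1.602e-13 J/MeV = 7.9015e-11 J
Per mole: 7.9015e-11 J × 6.022e23 mol⁻¹ = 4.7583e+13 J/mol

4.76e+10 kJ/mol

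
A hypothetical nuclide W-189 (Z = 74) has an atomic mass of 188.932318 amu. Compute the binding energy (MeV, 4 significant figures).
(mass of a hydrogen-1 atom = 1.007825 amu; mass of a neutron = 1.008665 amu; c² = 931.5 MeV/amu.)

1531 MeV

With 74 protons and 115 neutrons (A = 189):
Σm = 74·m(¹H) + 115·m_n = 74.579050 + 115.996475 = 190.575525 amu
Δm = 190.575525 − 188.932318 = 1.643207 amu
Converting to energy: 1.643207 amu × 931.5 MeV/amu = 1530.65 MeV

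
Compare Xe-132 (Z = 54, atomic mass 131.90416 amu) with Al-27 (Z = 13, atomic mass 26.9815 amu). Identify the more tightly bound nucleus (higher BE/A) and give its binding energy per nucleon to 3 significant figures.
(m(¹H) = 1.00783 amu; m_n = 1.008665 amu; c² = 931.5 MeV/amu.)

Xe-132; 8.43 MeV/nucleon

Xe-132: Σm = 54(1.00783) + 78(1.008665) = 133.098690 amu; Δm = 1.194530 amu; E_B = 1112.7 MeV; E_B/A = 8.430 MeV
Al-27: Σm = 13(1.00783) + 14(1.008665) = 27.223100 amu; Δm = 0.241600 amu; E_B = 225.05 MeV; E_B/A = 8.335 MeV
Xe-132 has the higher binding energy per nucleon, so it is the more tightly bound nucleus.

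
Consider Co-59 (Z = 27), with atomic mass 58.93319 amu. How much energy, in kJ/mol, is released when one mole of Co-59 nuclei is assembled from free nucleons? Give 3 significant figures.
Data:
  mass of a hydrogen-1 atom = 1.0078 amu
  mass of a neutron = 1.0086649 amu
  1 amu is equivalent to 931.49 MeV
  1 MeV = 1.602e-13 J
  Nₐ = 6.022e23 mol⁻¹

Mass of separated nucleons = 27(1.0078) + 32(1.0086649) = 27.2106 + 32.2772768 = 59.4878768 amu
Δm = 59.4878768 − 58.93319 = 0.5546868 amu
Converting to energy: 0.5546868 amu × 931.49 MeV/amu = 516.685 MeV
Per nucleus in joules: 516.685 MeV × 1.602e-13 J/MeV = 8.2773e-11 J
Per mole: 8.2773e-11 J × 6.022e23 mol⁻¹ = 4.9846e+13 J/mol

4.98e+10 kJ/mol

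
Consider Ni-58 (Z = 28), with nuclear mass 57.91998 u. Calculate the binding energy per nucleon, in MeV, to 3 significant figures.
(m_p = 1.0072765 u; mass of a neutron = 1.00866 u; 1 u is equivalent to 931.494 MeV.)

8.73 MeV/nucleon

Z = 28, so N = A − Z = 58 − 28 = 30.
Total constituent mass: 28 × 1.0072765 + 30 × 1.00866 = 58.4635420 u
The mass defect is 58.4635420 − 57.91998 = 0.5435620 u.
E_B = 0.5435620 × 931.494 = 506.325 MeV
Per nucleon: 506.325 / 58 = 8.730 MeV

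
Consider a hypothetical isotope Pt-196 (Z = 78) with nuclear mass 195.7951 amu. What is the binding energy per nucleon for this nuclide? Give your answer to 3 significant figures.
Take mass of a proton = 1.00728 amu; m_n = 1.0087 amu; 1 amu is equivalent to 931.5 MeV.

8.55 MeV/nucleon

With 78 protons and 118 neutrons (A = 196):
Σm = 78·m_p + 118·m_n = 78.56784 + 119.0266 = 197.59444 amu
Δm = 197.59444 − 195.7951 = 1.79934 amu
Binding energy = Δm·c² = 1.79934 × 931.5 MeV/amu = 1676.09 MeV
BE/A = 1676.09 MeV / 196 = 8.551 MeV/nucleon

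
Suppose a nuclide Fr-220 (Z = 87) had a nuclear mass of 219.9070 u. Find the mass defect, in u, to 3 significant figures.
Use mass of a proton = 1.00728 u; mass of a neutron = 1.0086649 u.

1.88 u

The nucleus contains 87 protons and 220 − 87 = 133 neutrons.
Mass of separated nucleons = 87(1.00728) + 133(1.0086649) = 87.63336 + 134.1524317 = 221.7857917 u
The mass defect is 221.7857917 − 219.9070 = 1.8787917 u.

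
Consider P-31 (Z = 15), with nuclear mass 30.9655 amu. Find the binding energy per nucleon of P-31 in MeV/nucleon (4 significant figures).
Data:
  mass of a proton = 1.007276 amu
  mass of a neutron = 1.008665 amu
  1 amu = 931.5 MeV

The nucleus contains 15 protons and 31 − 15 = 16 neutrons.
Total constituent mass: 15 × 1.007276 + 16 × 1.008665 = 31.247780 amu
Δm = 31.247780 − 30.9655 = 0.282280 amu
E_B = 0.282280 × 931.5 = 262.944 MeV
Dividing by A = 31 gives 8.482 MeV per nucleon.

8.482 MeV/nucleon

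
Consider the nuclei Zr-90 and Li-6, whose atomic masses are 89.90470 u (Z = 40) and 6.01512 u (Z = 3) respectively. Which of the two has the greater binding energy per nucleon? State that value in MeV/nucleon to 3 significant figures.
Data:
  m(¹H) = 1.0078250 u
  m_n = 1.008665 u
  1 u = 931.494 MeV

Zr-90: Σm = 40(1.0078250) + 50(1.008665) = 90.7462500 u; Δm = 0.8415500 u; E_B = 783.90 MeV; E_B/A = 8.710 MeV
Li-6: Σm = 3(1.0078250) + 3(1.008665) = 6.0494700 u; Δm = 0.0343500 u; E_B = 31.997 MeV; E_B/A = 5.333 MeV
Zr-90 has the higher binding energy per nucleon, so it is the more tightly bound nucleus.

Zr-90; 8.71 MeV/nucleon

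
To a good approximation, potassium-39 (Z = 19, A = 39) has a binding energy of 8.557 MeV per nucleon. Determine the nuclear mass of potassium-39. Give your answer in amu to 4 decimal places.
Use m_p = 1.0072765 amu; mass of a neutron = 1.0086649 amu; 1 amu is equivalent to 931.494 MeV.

Total binding energy = 39 × 8.557 = 333.723 MeV
Mass defect = 333.723 MeV / (931.494 MeV/amu) = 0.358266 amu
Constituent mass = 19(1.0072765) + 20(1.0086649) = 39.3115515 amu
Nuclear mass = 39.3115515 − 0.358266 = 38.9532855 amu ≈ 38.9533 amu (to 4 decimal places)

38.9533 amu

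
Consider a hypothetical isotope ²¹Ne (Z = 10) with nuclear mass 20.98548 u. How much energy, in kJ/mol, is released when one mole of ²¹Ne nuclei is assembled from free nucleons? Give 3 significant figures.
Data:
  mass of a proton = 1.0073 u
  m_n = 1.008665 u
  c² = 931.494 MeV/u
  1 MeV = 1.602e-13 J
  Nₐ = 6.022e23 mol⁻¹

The nucleus contains 10 protons and 21 − 10 = 11 neutrons.
Total constituent mass: 10 × 1.0073 + 11 × 1.008665 = 21.168315 u
The mass defect is 21.168315 − 20.98548 = 0.182835 u.
Binding energy = Δm·c² = 0.182835 × 931.494 MeV/u = 170.310 MeV
Per nucleus in joules: 170.310 MeV × 1.602e-13 J/MeV = 2.7284e-11 J
Per mole: 2.7284e-11 J × 6.022e23 mol⁻¹ = 1.6430e+13 J/mol

1.64e+10 kJ/mol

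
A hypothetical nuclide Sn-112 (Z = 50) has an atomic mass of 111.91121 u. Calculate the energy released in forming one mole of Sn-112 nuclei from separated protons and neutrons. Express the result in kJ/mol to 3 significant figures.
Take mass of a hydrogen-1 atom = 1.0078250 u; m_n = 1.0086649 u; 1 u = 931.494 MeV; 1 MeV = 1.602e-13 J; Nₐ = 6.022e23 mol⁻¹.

9.14e+10 kJ/mol

Mass of separated nucleons = 50(1.0078250) + 62(1.0086649) = 50.3912500 + 62.5372238 = 112.9284738 u
Δm = 112.9284738 − 111.91121 = 1.0172638 u
Binding energy = Δm·c² = 1.0172638 × 931.494 MeV/u = 947.575 MeV
Per nucleus in joules: 947.575 MeV × 1.602e-13 J/MeV = 1.5180e-10 J
Per mole: 1.5180e-10 J × 6.022e23 mol⁻¹ = 9.1414e+13 J/mol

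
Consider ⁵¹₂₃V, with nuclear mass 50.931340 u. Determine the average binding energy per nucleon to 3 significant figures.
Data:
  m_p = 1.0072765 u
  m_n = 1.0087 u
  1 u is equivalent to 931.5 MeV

With 23 protons and 28 neutrons (A = 51):
Total constituent mass: 23 × 1.0072765 + 28 × 1.0087 = 51.4109595 u
Mass defect Δm = 51.4109595 − 50.931340 = 0.4796195 u
Converting to energy: 0.4796195 u × 931.5 MeV/u = 446.766 MeV
Per nucleon: 446.766 / 51 = 8.760 MeV

8.76 MeV/nucleon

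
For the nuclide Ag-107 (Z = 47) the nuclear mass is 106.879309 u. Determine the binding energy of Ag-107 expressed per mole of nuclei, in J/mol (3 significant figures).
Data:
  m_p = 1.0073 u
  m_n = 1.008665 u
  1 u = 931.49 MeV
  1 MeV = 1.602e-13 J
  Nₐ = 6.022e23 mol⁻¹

With 47 protons and 60 neutrons (A = 107):
Σm = 47·m_p + 60·m_n = 47.3431 + 60.519900 = 107.863000 u
The mass defect is 107.863000 − 106.879309 = 0.983691 u.
Converting to energy: 0.983691 u × 931.49 MeV/u = 916.298 MeV
Per nucleus in joules: 916.298 MeV × 1.602e-13 J/MeV = 1.4679e-10 J
Per mole: 1.4679e-10 J × 6.022e23 mol⁻¹ = 8.8397e+13 J/mol

8.84e+13 J/mol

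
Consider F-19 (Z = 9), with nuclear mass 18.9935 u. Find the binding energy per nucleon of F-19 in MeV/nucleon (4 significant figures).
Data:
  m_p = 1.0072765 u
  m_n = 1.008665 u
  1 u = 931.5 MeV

Total constituent mass: 9 × 1.0072765 + 10 × 1.008665 = 19.1521385 u
The mass defect is 19.1521385 − 18.9935 = 0.1586385 u.
E_B = 0.1586385 × 931.5 = 147.772 MeV
BE/A = 147.772 MeV / 19 = 7.777 MeV/nucleon

7.777 MeV/nucleon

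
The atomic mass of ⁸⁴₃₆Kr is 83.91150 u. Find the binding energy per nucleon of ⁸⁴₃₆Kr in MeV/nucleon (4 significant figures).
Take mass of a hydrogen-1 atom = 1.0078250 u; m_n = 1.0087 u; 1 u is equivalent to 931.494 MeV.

8.736 MeV/nucleon

With 36 protons and 48 neutrons (A = 84):
Mass of separated nucleons = 36(1.0078250) + 48(1.0087) = 36.2817000 + 48.4176 = 84.6993000 u
The mass defect is 84.6993000 − 83.91150 = 0.7878000 u.
Converting to energy: 0.7878000 u × 931.494 MeV/u = 733.831 MeV
BE/A = 733.831 MeV / 84 = 8.736 MeV/nucleon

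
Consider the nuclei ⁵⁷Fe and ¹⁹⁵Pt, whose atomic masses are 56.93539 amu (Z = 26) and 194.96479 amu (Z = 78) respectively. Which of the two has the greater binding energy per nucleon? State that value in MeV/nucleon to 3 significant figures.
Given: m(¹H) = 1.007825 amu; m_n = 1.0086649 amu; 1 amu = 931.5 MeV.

⁵⁷Fe; 8.77 MeV/nucleon

⁵⁷Fe: Σm = 26(1.007825) + 31(1.0086649) = 57.4720619 amu; Δm = 0.5366719 amu; E_B = 499.91 MeV; E_B/A = 8.770 MeV
¹⁹⁵Pt: Σm = 78(1.007825) + 117(1.0086649) = 196.6241433 amu; Δm = 1.6593533 amu; E_B = 1545.7 MeV; E_B/A = 7.927 MeV
⁵⁷Fe has the higher binding energy per nucleon, so it is the more tightly bound nucleus.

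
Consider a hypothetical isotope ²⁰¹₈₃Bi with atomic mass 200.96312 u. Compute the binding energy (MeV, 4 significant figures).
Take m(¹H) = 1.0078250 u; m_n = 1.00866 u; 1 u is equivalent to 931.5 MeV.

Σm = 83·m(¹H) + 118·m_n = 83.6494750 + 119.02188 = 202.6713550 u
Δm = 202.6713550 − 200.96312 = 1.7082350 u
Converting to energy: 1.7082350 u × 931.5 MeV/u = 1591.22 MeV

1591 MeV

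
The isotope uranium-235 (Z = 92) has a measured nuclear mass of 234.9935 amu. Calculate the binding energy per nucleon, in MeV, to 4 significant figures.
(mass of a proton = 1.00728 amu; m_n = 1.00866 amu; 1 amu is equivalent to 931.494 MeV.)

Z = 92, so N = A − Z = 235 − 92 = 143.
Mass of separated nucleons = 92(1.00728) + 143(1.00866) = 92.66976 + 144.23838 = 236.90814 amu
Δm = 236.90814 − 234.9935 = 1.91464 amu
Binding energy = Δm·c² = 1.91464 × 931.494 MeV/amu = 1783.48 MeV
BE/A = 1783.48 MeV / 235 = 7.589 MeV/nucleon

7.589 MeV/nucleon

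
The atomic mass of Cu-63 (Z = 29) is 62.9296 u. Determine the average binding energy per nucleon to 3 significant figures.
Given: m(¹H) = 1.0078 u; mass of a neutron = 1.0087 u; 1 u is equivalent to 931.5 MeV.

8.76 MeV/nucleon

The nucleus contains 29 protons and 63 − 29 = 34 neutrons.
Total constituent mass: 29 × 1.0078 + 34 × 1.0087 = 63.5220 u
Mass defect Δm = 63.5220 − 62.9296 = 0.5924 u
Converting to energy: 0.5924 u × 931.5 MeV/u = 551.821 MeV
BE/A = 551.821 MeV / 63 = 8.759 MeV/nucleon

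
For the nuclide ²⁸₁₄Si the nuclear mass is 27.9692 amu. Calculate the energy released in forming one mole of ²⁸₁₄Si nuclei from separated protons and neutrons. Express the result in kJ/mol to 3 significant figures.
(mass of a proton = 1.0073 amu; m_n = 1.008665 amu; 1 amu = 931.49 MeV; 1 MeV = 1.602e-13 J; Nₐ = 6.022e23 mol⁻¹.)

2.29e+10 kJ/mol

Mass of separated nucleons = 14(1.0073) + 14(1.008665) = 14.1022 + 14.121310 = 28.223510 amu
Δm = 28.223510 − 27.9692 = 0.254310 amu
E_B = 0.254310 × 931.49 = 236.887 MeV
Per nucleus in joules: 236.887 MeV × 1.602e-13 J/MeV = 3.7949e-11 J
Per mole: 3.7949e-11 J × 6.022e23 mol⁻¹ = 2.2853e+13 J/mol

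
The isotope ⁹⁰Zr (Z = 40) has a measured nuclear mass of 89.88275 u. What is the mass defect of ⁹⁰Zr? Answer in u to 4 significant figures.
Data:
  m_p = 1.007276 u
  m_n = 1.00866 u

0.8413 u

Total constituent mass: 40 × 1.007276 + 50 × 1.00866 = 90.724040 u
Δm = 90.724040 − 89.88275 = 0.841290 u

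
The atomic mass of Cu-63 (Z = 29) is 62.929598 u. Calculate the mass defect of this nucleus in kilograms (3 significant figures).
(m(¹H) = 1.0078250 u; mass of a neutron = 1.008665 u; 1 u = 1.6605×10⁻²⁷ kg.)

Σm = 29·m(¹H) + 34·m_n = 29.2269250 + 34.294610 = 63.5215350 u
Mass defect Δm = 63.5215350 − 62.929598 = 0.5919370 u
In SI units: 0.5919370 u × 1.6605×10⁻²⁷ kg/u = 9.8291e-28 kg

9.83e-28 kg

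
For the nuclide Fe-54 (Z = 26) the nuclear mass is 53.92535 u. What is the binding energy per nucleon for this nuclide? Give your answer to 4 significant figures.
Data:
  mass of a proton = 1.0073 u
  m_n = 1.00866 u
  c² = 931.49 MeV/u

Mass of separated nucleons = 26(1.0073) + 28(1.00866) = 26.1898 + 28.24248 = 54.43228 u
Δm = 54.43228 − 53.92535 = 0.50693 u
Binding energy = Δm·c² = 0.50693 × 931.49 MeV/u = 472.200 MeV
Per nucleon: 472.200 / 54 = 8.744 MeV

8.744 MeV/nucleon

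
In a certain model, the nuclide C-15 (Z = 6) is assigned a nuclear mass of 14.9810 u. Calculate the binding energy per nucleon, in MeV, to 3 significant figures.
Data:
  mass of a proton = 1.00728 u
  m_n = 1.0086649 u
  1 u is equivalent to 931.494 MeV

The nucleus contains 6 protons and 15 − 6 = 9 neutrons.
Total constituent mass: 6 × 1.00728 + 9 × 1.0086649 = 15.1216641 u
Δm = 15.1216641 − 14.9810 = 0.1406641 u
Converting to energy: 0.1406641 u × 931.494 MeV/u = 131.028 MeV
Dividing by A = 15 gives 8.735 MeV per nucleon.

8.74 MeV/nucleon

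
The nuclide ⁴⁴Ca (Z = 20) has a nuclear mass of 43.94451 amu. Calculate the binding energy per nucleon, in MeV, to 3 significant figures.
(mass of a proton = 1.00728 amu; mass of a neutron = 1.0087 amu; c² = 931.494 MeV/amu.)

8.68 MeV/nucleon

Total constituent mass: 20 × 1.00728 + 24 × 1.0087 = 44.35440 amu
The mass defect is 44.35440 − 43.94451 = 0.40989 amu.
Binding energy = Δm·c² = 0.40989 × 931.494 MeV/amu = 381.810 MeV
Per nucleon: 381.810 / 44 = 8.678 MeV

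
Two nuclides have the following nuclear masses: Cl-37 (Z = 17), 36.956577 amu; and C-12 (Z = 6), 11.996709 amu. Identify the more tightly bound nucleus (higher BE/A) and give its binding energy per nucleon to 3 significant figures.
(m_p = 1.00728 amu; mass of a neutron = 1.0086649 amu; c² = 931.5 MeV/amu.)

Cl-37; 8.57 MeV/nucleon

Cl-37: Σm = 17(1.00728) + 20(1.0086649) = 37.2970580 amu; Δm = 0.3404810 amu; E_B = 317.16 MeV; E_B/A = 8.572 MeV
C-12: Σm = 6(1.00728) + 6(1.0086649) = 12.0956694 amu; Δm = 0.0989604 amu; E_B = 92.182 MeV; E_B/A = 7.682 MeV
Cl-37 has the higher binding energy per nucleon, so it is the more tightly bound nucleus.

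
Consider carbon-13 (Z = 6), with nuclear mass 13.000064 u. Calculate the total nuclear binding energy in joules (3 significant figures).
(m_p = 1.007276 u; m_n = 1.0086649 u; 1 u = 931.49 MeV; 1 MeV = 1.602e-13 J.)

Mass of separated nucleons = 6(1.007276) + 7(1.0086649) = 6.043656 + 7.0606543 = 13.1043103 u
Δm = 13.1043103 − 13.000064 = 0.1042463 u
Binding energy = Δm·c² = 0.1042463 × 931.49 MeV/u = 97.1044 MeV
In joules: 97.1044 MeV × 1.602e-13 J/MeV = 1.5556e-11 J

1.56e-11 J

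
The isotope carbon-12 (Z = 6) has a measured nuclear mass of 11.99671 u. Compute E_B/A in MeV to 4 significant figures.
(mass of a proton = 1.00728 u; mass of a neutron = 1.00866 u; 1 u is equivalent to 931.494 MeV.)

7.679 MeV/nucleon

Z = 6, so N = A − Z = 12 − 6 = 6.
Σm = 6·m_p + 6·m_n = 6.04368 + 6.05196 = 12.09564 u
Δm = 12.09564 − 11.99671 = 0.09893 u
Converting to energy: 0.09893 u × 931.494 MeV/u = 92.1527 MeV
Per nucleon: 92.1527 / 12 = 7.679 MeV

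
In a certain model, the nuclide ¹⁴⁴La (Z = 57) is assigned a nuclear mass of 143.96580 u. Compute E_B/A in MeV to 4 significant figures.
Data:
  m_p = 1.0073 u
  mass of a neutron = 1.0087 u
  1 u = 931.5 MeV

7.809 MeV/nucleon

The nucleus contains 57 protons and 144 − 57 = 87 neutrons.
Total constituent mass: 57 × 1.0073 + 87 × 1.0087 = 145.1730 u
The mass defect is 145.1730 − 143.96580 = 1.20720 u.
Binding energy = Δm·c² = 1.20720 × 931.5 MeV/u = 1124.51 MeV
Dividing by A = 144 gives 7.809 MeV per nucleon.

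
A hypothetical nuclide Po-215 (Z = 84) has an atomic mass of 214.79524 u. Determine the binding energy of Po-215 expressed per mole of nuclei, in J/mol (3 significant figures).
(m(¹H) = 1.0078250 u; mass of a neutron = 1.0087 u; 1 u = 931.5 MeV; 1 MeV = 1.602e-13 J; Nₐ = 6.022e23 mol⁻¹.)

The nucleus contains 84 protons and 215 − 84 = 131 neutrons.
Mass of separated nucleons = 84(1.0078250) + 131(1.0087) = 84.6573000 + 132.1397 = 216.7970000 u
Mass defect Δm = 216.7970000 − 214.79524 = 2.0017600 u
Binding energy = Δm·c² = 2.0017600 × 931.5 MeV/u = 1864.64 MeV
Per nucleus in joules: 1864.64 MeV × 1.602e-13 J/MeV = 2.9872e-10 J
Per mole: 2.9872e-10 J × 6.022e23 mol⁻¹ = 1.7989e+14 J/mol

1.80e+14 J/mol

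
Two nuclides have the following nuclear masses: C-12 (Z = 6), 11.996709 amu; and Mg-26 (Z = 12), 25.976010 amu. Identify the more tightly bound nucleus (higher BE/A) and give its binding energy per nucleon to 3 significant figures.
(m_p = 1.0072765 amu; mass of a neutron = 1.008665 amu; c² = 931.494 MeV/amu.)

Mg-26; 8.33 MeV/nucleon

C-12: Σm = 6(1.0072765) + 6(1.008665) = 12.0956490 amu; Δm = 0.0989400 amu; E_B = 92.162 MeV; E_B/A = 7.680 MeV
Mg-26: Σm = 12(1.0072765) + 14(1.008665) = 26.2086280 amu; Δm = 0.2326180 amu; E_B = 216.68 MeV; E_B/A = 8.334 MeV
Mg-26 has the higher binding energy per nucleon, so it is the more tightly bound nucleus.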